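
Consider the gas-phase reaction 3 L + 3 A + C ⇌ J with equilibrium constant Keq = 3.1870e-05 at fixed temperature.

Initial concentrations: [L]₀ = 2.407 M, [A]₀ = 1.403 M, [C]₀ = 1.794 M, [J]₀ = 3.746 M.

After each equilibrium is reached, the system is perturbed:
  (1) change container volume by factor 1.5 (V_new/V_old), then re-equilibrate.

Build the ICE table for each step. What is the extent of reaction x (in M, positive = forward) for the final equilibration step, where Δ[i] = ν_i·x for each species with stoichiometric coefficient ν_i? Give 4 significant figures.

Q₀ = 0.05422 vs Keq = 3.1870e-05 ⇒ Q>K, reverse
Step 1:
                  L         A         C         J
  I           2.407     1.403     1.794     3.746
  C           3.587     3.587     1.196    -1.196
  E           5.994      4.99      2.99      2.55
  solve Keq expr → x = -1.196; check Q = 3.1870e-05
Then change container volume by factor 1.5 (V_new/V_old).
Step 2:
                  L         A         C         J
  I           3.996     3.327     1.993       1.7
  C           1.367     1.367    0.4556   -0.4556
  E           5.363     4.694     2.449     1.245
  solve Keq expr → x = -0.4556; check Q = 3.1870e-05

x = -0.4556 M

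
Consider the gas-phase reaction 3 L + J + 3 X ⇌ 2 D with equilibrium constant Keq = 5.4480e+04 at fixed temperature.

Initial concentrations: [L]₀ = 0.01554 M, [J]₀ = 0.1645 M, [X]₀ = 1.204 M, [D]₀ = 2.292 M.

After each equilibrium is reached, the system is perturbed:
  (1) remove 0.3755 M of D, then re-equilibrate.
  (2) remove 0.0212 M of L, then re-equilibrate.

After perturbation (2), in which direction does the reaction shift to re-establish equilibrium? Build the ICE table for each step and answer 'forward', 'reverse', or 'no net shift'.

Direction: reverse

Q₀ = 4.8756e+06 vs Keq = 5.4480e+04 ⇒ Q>K, reverse
Step 1:
                   L          J          X          D
  I          0.01554     0.1645      1.204      2.292
  C           0.0486     0.0162     0.0486    -0.0324
  E          0.06414     0.1807      1.253       2.26
  solve Keq expr → x = -0.0162; check Q = 5.4480e+04
Then remove 0.3755 M of D.
Step 2:
                   L          J          X          D
  I          0.06414     0.1807      1.253      1.884
  C        -0.006687  -0.002229  -0.006687   0.004458
  E          0.05746     0.1785      1.246      1.889
  solve Keq expr → x = 0.002229; check Q = 5.4480e+04
Then remove 0.0212 M of L.
Step 3:
                   L          J          X          D
  I          0.03626     0.1785      1.246      1.889
  C           0.0194   0.006466     0.0194   -0.01293
  E          0.05565     0.1849      1.265      1.876
  solve Keq expr → x = -0.006466; check Q = 5.4480e+04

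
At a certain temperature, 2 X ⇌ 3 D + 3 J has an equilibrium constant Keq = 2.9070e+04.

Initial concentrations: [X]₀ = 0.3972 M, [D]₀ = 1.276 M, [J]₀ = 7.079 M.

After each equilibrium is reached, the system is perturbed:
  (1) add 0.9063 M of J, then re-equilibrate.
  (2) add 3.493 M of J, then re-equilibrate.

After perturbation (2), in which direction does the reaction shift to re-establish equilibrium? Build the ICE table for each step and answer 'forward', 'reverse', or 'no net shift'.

Direction: reverse

Q₀ = 4671 vs Keq = 2.9070e+04 ⇒ Q<K, forward
Step 1:
                    X           D           J
  Initial      0.3972       1.276       7.079
  Change      -0.1747       0.262       0.262
  Equil        0.2225       1.538       7.341
  solve Keq expr → x = 0.08734; check Q = 2.9070e+04
Then add 0.9063 M of J.
Step 2:
                    X           D           J
  Initial      0.2225       1.538       8.247
  Change       0.0292     -0.0438     -0.0438
  Equil        0.2517       1.494       8.204
  solve Keq expr → x = -0.0146; check Q = 2.9070e+04
Then add 3.493 M of J.
Step 3:
                    X           D           J
  Initial      0.2517       1.494        11.7
  Change       0.1042     -0.1562     -0.1562
  Equil        0.3559       1.338       11.54
  solve Keq expr → x = -0.05208; check Q = 2.9070e+04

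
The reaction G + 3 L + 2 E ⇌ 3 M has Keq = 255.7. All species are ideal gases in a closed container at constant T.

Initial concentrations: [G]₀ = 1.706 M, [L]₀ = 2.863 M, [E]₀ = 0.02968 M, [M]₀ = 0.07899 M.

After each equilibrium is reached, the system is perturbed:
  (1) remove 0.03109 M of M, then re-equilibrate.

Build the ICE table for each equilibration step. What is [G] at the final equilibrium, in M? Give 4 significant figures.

Q₀ = 0.01397 vs Keq = 255.7 ⇒ Q<K, forward
Step 1:
                   G          L          E          M
  Initial      1.706      2.863    0.02968    0.07899
  Change    -0.01462   -0.04386   -0.02924    0.04386
  Equil        1.691      2.819 4.3744e-04     0.1229
  solve Keq expr → x = 0.01462; check Q = 255.7
Then remove 0.03109 M of M.
Step 2:
                   G          L          E          M
  Initial      1.691      2.819 4.3744e-04    0.09176
  Change  -7.6974e-05 -2.3092e-04 -1.5395e-04 2.3092e-04
  Equil        1.691      2.819 2.8350e-04    0.09199
  solve Keq expr → x = 7.6974e-05; check Q = 255.7

[G]_eq = 1.691 M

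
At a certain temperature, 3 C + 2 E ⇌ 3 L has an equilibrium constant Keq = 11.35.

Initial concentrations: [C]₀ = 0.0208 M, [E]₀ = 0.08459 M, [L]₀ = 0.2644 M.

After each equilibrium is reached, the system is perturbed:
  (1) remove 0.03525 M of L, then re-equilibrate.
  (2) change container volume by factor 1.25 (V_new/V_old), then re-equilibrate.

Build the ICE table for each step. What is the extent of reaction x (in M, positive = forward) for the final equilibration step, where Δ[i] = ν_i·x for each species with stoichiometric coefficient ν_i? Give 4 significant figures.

x = -0.002048 M

Q₀ = 2.8705e+05 vs Keq = 11.35 ⇒ Q>K, reverse
Step 1:
                   C          E          L
  Initial     0.0208    0.08459     0.2644
  Change       0.145    0.09669     -0.145
  Equil       0.1658     0.1813     0.1194
  solve Keq expr → x = -0.04834; check Q = 11.35
Then remove 0.03525 M of L.
Step 2:
                   C          E          L
  Initial     0.1658     0.1813    0.08412
  Change    -0.01777   -0.01184    0.01777
  Equil       0.1481     0.1694     0.1019
  solve Keq expr → x = 0.005922; check Q = 11.35
Then change container volume by factor 1.25 (V_new/V_old).
Step 3:
                   C          E          L
  Initial     0.1185     0.1355    0.08151
  Change    0.006143   0.004095  -0.006143
  Equil       0.1246     0.1396    0.07537
  solve Keq expr → x = -0.002048; check Q = 11.35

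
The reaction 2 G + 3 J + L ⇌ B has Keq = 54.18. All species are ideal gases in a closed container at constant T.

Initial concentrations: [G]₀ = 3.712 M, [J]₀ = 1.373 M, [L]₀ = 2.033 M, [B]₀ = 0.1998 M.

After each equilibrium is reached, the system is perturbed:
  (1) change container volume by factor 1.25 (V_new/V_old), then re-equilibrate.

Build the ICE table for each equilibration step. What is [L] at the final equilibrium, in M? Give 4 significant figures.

Q₀ = 0.002756 vs Keq = 54.18 ⇒ Q<K, forward
Step 1:
                  G         J         L         B
  init        3.712     1.373     2.033    0.1998
  Δ         -0.8515    -1.277   -0.4257    0.4257
  eq          2.861   0.09575     1.607    0.6255
  solve Keq expr → x = 0.4257; check Q = 54.18
Then change container volume by factor 1.25 (V_new/V_old).
Step 2:
                  G         J         L         B
  init        2.288    0.0766     1.286    0.5004
  Δ          0.0218   0.03269    0.0109   -0.0109
  eq           2.31    0.1093     1.297    0.4895
  solve Keq expr → x = -0.0109; check Q = 54.18

[L]_eq = 1.297 M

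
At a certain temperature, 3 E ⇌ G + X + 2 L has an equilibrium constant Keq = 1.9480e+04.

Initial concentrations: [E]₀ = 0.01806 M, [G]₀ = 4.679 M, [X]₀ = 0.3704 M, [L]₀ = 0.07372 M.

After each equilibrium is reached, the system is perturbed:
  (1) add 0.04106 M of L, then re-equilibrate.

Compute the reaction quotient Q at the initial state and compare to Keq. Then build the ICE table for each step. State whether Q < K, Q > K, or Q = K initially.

Q₀ = 1599; Q < K (proceeds forward)

Q₀ = 1599 vs Keq = 1.9480e+04 ⇒ Q<K, forward
Step 1:
                  E         G         X         L
  I         0.01806     4.679    0.3704   0.07372
  C       -0.009731  0.003244  0.003244  0.006487
  E        0.008329     4.682    0.3736   0.08021
  solve Keq expr → x = 0.003244; check Q = 1.9480e+04
Then add 0.04106 M of L.
Step 2:
                  E         G         X         L
  I        0.008329     4.682    0.3736    0.1213
  C        0.002532 -8.4396e-04 -8.4396e-04 -0.001688
  E         0.01086     4.681    0.3728    0.1196
  solve Keq expr → x = -8.4396e-04; check Q = 1.9480e+04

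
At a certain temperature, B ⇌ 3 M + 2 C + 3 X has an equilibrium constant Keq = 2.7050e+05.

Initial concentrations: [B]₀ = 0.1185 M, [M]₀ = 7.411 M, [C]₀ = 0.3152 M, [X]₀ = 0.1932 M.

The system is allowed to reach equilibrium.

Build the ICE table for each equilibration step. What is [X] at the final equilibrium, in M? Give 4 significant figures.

Q₀ = 2.461 vs Keq = 2.7050e+05 ⇒ Q<K, forward
Step 1:
                  B         M         C         X
  Initial    0.1185     7.411    0.3152    0.1932
  Change    -0.1184    0.3552    0.2368    0.3552
  Equil   8.7050e-05     7.766     0.552    0.5484
  solve Keq expr → x = 0.1184; check Q = 2.7050e+05

[X]_eq = 0.5484 M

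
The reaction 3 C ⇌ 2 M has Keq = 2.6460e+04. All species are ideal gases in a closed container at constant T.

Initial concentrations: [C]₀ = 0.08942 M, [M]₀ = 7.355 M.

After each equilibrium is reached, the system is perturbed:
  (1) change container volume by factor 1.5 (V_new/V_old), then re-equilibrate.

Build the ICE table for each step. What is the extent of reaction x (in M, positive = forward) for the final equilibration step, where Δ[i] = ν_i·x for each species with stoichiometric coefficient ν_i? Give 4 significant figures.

Q₀ = 7.5659e+04 vs Keq = 2.6460e+04 ⇒ Q>K, reverse
Step 1:
                   C          M
  Initial    0.08942      7.355
  Change     0.03721   -0.02481
  Equil       0.1266       7.33
  solve Keq expr → x = -0.0124; check Q = 2.6460e+04
Then change container volume by factor 1.5 (V_new/V_old).
Step 2:
                   C          M
  Initial    0.08442      4.887
  Change     0.01211  -0.008074
  Equil      0.09653      4.879
  solve Keq expr → x = -0.004037; check Q = 2.6460e+04

x = -0.004037 M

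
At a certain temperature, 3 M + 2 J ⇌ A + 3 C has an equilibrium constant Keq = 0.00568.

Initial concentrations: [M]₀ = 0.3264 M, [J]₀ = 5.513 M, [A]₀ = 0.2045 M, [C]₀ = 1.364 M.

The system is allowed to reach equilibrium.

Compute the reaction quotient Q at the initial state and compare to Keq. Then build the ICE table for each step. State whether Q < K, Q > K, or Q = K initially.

Q₀ = 0.491; Q > K (proceeds reverse)

Q₀ = 0.491 vs Keq = 0.00568 ⇒ Q>K, reverse
Step 1:
                    M           J           A           C
  Initial      0.3264       5.513      0.2045       1.364
  Change       0.3891      0.2594     -0.1297     -0.3891
  Equil        0.7155       5.772     0.07481      0.9749
  solve Keq expr → x = -0.1297; check Q = 0.00568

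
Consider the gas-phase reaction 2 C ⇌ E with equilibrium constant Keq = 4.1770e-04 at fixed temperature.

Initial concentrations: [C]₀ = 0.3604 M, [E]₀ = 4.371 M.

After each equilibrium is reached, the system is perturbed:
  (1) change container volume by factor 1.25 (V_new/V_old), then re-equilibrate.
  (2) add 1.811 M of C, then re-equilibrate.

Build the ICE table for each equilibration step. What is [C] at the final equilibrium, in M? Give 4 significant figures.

Q₀ = 33.65 vs Keq = 4.1770e-04 ⇒ Q>K, reverse
Step 1:
                   C          E
  I           0.3604      4.371
  C            8.674     -4.337
  E            9.034    0.03409
  solve Keq expr → x = -4.337; check Q = 4.1770e-04
Then change container volume by factor 1.25 (V_new/V_old).
Step 2:
                   C          E
  I            7.227    0.02727
  C          0.01078   -0.00539
  E            7.238    0.02188
  solve Keq expr → x = -0.00539; check Q = 4.1770e-04
Then add 1.811 M of C.
Step 3:
                   C          E
  I            9.049    0.02188
  C         -0.02427    0.01214
  E            9.025    0.03402
  solve Keq expr → x = 0.01214; check Q = 4.1770e-04

[C]_eq = 9.025 M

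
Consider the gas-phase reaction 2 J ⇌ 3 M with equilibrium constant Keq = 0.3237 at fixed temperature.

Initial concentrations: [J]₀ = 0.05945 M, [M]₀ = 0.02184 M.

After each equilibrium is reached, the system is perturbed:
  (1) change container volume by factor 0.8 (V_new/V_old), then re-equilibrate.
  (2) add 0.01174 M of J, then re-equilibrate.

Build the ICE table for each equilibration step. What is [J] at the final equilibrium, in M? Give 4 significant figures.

Q₀ = 0.002948 vs Keq = 0.3237 ⇒ Q<K, forward
Step 1:
                   J          M
  init       0.05945    0.02184
  Δ         -0.02954    0.04431
  eq         0.02991    0.06615
  solve Keq expr → x = 0.01477; check Q = 0.3237
Then change container volume by factor 0.8 (V_new/V_old).
Step 2:
                   J          M
  init       0.03738    0.08269
  Δ         0.002075  -0.003113
  eq         0.03946    0.07958
  solve Keq expr → x = -0.001038; check Q = 0.3237
Then add 0.01174 M of J.
Step 3:
                   J          M
  init        0.0512    0.07958
  Δ        -0.005476   0.008214
  eq         0.04572    0.08779
  solve Keq expr → x = 0.002738; check Q = 0.3237

[J]_eq = 0.04572 M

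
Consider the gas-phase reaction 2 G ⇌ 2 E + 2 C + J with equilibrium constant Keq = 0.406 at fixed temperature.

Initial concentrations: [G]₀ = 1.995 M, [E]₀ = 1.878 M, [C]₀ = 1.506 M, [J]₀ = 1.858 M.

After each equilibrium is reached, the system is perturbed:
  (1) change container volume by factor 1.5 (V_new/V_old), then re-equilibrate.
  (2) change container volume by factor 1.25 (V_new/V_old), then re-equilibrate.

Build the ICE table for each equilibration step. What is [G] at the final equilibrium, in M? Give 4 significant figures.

Q₀ = 3.734 vs Keq = 0.406 ⇒ Q>K, reverse
Step 1:
                  G         E         C         J
  Initial     1.995     1.878     1.506     1.858
  Change     0.5436   -0.5436   -0.5436   -0.2718
  Equil       2.539     1.334    0.9624     1.586
  solve Keq expr → x = -0.2718; check Q = 0.406
Then change container volume by factor 1.5 (V_new/V_old).
Step 2:
                  G         E         C         J
  Initial     1.692    0.8896    0.6416     1.057
  Change    -0.1877    0.1877    0.1877   0.09386
  Equil       1.505     1.077    0.8294     1.151
  solve Keq expr → x = 0.09386; check Q = 0.406
Then change container volume by factor 1.25 (V_new/V_old).
Step 3:
                  G         E         C         J
  Initial     1.204    0.8619    0.6635    0.9211
  Change   -0.09188   0.09188   0.09188   0.04594
  Equil       1.112    0.9538    0.7554     0.967
  solve Keq expr → x = 0.04594; check Q = 0.406

[G]_eq = 1.112 M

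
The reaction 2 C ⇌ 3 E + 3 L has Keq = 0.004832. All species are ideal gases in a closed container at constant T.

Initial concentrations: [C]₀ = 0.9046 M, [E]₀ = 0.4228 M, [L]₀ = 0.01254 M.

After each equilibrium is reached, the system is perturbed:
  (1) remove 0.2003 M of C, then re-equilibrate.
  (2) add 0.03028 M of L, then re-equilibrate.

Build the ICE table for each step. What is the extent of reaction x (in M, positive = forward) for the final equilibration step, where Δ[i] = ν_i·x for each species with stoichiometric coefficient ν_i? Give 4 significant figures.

x = -0.00679 M

Q₀ = 1.8213e-07 vs Keq = 0.004832 ⇒ Q<K, forward
Step 1:
                  C         E         L
  init       0.9046    0.4228   0.01254
  Δ         -0.1404    0.2106    0.2106
  eq         0.7642    0.6334    0.2231
  solve Keq expr → x = 0.07019; check Q = 0.004832
Then remove 0.2003 M of C.
Step 2:
                  C         E         L
  init       0.5639    0.6334    0.2231
  Δ         0.01881  -0.02821  -0.02821
  eq         0.5827    0.6052    0.1949
  solve Keq expr → x = -0.009404; check Q = 0.004832
Then add 0.03028 M of L.
Step 3:
                  C         E         L
  init       0.5827    0.6052    0.2252
  Δ         0.01358  -0.02037  -0.02037
  eq         0.5963    0.5848    0.2048
  solve Keq expr → x = -0.00679; check Q = 0.004832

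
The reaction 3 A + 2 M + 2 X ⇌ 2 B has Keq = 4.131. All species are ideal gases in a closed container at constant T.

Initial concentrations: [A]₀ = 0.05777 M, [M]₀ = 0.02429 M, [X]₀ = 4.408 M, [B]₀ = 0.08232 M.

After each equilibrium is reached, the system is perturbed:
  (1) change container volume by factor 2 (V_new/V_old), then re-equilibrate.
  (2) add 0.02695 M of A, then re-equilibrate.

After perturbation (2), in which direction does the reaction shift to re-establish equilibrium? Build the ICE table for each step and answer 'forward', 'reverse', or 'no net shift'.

Direction: forward

Q₀ = 3066 vs Keq = 4.131 ⇒ Q>K, reverse
Step 1:
                    A           M           X           B
  init        0.05777     0.02429       4.408     0.08232
  Δ           0.07482     0.04988     0.04988    -0.04988
  eq           0.1326     0.07417       4.458     0.03244
  solve Keq expr → x = -0.02494; check Q = 4.131
Then change container volume by factor 2 (V_new/V_old).
Step 2:
                    A           M           X           B
  init        0.06629     0.03708       2.229     0.01622
  Δ           0.01651     0.01101     0.01101    -0.01101
  eq           0.0828     0.04809        2.24    0.005216
  solve Keq expr → x = -0.005503; check Q = 4.131
Then add 0.02695 M of A.
Step 3:
                    A           M           X           B
  init         0.1098     0.04809        2.24    0.005216
  Δ         -0.003109   -0.002073   -0.002073    0.002073
  eq           0.1066     0.04602       2.238    0.007289
  solve Keq expr → x = 0.001036; check Q = 4.131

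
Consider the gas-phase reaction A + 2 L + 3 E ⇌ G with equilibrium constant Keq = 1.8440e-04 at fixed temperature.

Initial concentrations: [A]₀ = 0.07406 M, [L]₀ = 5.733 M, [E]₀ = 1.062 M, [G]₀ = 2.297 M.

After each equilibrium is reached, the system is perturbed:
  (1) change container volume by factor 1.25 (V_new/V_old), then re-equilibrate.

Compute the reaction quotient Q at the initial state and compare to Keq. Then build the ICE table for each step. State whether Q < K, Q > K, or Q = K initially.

Q₀ = 0.7878 vs Keq = 1.8440e-04 ⇒ Q>K, reverse
Step 1:
                  A         L         E         G
  I         0.07406     5.733     1.062     2.297
  C           1.113     2.227      3.34    -1.113
  E           1.187      7.96     4.402     1.184
  solve Keq expr → x = -1.113; check Q = 1.8440e-04
Then change container volume by factor 1.25 (V_new/V_old).
Step 2:
                  A         L         E         G
  I            0.95     6.368     3.522    0.9469
  C          0.2188    0.4376    0.6564   -0.2188
  E           1.169     6.805     4.178    0.7281
  solve Keq expr → x = -0.2188; check Q = 1.8440e-04

Q₀ = 0.7878; Q > K (proceeds reverse)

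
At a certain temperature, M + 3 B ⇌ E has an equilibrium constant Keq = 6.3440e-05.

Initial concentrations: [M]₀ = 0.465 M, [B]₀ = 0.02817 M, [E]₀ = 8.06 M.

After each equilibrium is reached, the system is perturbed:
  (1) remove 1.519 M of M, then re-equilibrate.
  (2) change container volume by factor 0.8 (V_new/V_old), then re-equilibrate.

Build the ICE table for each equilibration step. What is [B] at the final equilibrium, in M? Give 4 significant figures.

[B]_eq = 20.75 M

Q₀ = 7.7539e+05 vs Keq = 6.3440e-05 ⇒ Q>K, reverse
Step 1:
                   M          B          E
  Initial      0.465    0.02817       8.06
  Change       5.864      17.59     -5.864
  Equil        6.329      17.62      2.196
  solve Keq expr → x = -5.864; check Q = 6.3440e-05
Then remove 1.519 M of M.
Step 2:
                   M          B          E
  Initial       4.81      17.62      2.196
  Change      0.2316     0.6947    -0.2316
  Equil        5.041      18.31      1.965
  solve Keq expr → x = -0.2316; check Q = 6.3440e-05
Then change container volume by factor 0.8 (V_new/V_old).
Step 3:
                   M          B          E
  Initial      6.302      22.89      2.456
  Change     -0.7132      -2.14     0.7132
  Equil        5.589      20.75      3.169
  solve Keq expr → x = 0.7132; check Q = 6.3440e-05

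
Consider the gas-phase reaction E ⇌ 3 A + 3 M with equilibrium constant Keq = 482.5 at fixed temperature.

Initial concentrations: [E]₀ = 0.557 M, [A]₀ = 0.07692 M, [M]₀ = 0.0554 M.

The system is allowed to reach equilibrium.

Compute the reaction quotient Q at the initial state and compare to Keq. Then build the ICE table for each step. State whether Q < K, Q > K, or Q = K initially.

Q₀ = 1.3893e-07 vs Keq = 482.5 ⇒ Q<K, forward
Step 1:
                   E          A          M
  I            0.557    0.07692     0.0554
  C          -0.5191      1.557      1.557
  E          0.03793      1.634      1.613
  solve Keq expr → x = 0.5191; check Q = 482.5

Q₀ = 1.3893e-07; Q < K (proceeds forward)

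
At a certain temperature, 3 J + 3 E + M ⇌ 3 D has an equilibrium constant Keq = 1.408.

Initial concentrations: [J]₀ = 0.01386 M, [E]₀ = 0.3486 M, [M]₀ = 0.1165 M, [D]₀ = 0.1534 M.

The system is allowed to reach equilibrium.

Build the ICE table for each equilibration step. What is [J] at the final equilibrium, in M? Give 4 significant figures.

Q₀ = 2.7471e+05 vs Keq = 1.408 ⇒ Q>K, reverse
Step 1:
                    J           E           M           D
  Initial     0.01386      0.3486      0.1165      0.1534
  Change       0.1168      0.1168     0.03892     -0.1168
  Equil        0.1306      0.4654      0.1554     0.03663
  solve Keq expr → x = -0.03892; check Q = 1.408

[J]_eq = 0.1306 M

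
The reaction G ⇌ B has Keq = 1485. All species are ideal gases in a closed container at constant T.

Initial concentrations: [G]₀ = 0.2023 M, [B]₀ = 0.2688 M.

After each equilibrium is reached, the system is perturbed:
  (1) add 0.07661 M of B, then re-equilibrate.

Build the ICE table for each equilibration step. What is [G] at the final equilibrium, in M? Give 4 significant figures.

Q₀ = 1.329 vs Keq = 1485 ⇒ Q<K, forward
Step 1:
                  G         B
  init       0.2023    0.2688
  Δ          -0.202     0.202
  eq      3.1703e-04    0.4708
  solve Keq expr → x = 0.202; check Q = 1485
Then add 0.07661 M of B.
Step 2:
                  G         B
  init    3.1703e-04    0.5474
  Δ       5.1555e-05 -5.1555e-05
  eq      3.6858e-04    0.5473
  solve Keq expr → x = -5.1555e-05; check Q = 1485

[G]_eq = 3.6858e-04 M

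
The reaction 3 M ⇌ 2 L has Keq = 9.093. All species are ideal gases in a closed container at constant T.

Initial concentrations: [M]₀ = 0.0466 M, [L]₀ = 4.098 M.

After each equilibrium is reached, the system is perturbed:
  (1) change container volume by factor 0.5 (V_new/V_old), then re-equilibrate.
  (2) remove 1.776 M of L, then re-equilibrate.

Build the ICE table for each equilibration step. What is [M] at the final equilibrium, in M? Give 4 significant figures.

Q₀ = 1.6595e+05 vs Keq = 9.093 ⇒ Q>K, reverse
Step 1:
                  M         L
  Initial    0.0466     4.098
  Change      1.038    -0.692
  Equil       1.085     3.406
  solve Keq expr → x = -0.346; check Q = 9.093
Then change container volume by factor 0.5 (V_new/V_old).
Step 2:
                  M         L
  Initial     2.169     6.812
  Change    -0.4026    0.2684
  Equil       1.767      7.08
  solve Keq expr → x = 0.1342; check Q = 9.093
Then remove 1.776 M of L.
Step 3:
                  M         L
  Initial     1.767     5.304
  Change    -0.2759    0.1839
  Equil       1.491     5.488
  solve Keq expr → x = 0.09196; check Q = 9.093

[M]_eq = 1.491 M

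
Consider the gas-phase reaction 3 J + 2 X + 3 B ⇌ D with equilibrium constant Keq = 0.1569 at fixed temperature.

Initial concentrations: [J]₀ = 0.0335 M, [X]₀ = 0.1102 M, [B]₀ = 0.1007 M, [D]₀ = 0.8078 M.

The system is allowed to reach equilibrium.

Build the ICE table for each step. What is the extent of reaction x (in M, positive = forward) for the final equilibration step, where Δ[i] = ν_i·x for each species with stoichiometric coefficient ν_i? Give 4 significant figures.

x = -0.3871 M

Q₀ = 1.7327e+09 vs Keq = 0.1569 ⇒ Q>K, reverse
Step 1:
                  J         X         B         D
  init       0.0335    0.1102    0.1007    0.8078
  Δ           1.161    0.7742     1.161   -0.3871
  eq          1.195    0.8844     1.262    0.4207
  solve Keq expr → x = -0.3871; check Q = 0.1569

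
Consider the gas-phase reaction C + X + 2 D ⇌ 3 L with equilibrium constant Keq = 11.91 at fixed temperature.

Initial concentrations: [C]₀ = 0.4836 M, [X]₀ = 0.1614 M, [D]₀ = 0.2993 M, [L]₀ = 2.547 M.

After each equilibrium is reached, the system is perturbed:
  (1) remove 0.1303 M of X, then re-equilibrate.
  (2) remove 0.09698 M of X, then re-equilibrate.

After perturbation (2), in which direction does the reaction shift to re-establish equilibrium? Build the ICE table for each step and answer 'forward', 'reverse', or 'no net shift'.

Direction: reverse

Q₀ = 2363 vs Keq = 11.91 ⇒ Q>K, reverse
Step 1:
                   C          X          D          L
  Initial     0.4836     0.1614     0.2993      2.547
  Change      0.3187     0.3187     0.6375    -0.9562
  Equil       0.8023     0.4801     0.9368      1.591
  solve Keq expr → x = -0.3187; check Q = 11.91
Then remove 0.1303 M of X.
Step 2:
                   C          X          D          L
  Initial     0.8023     0.3498     0.9368      1.591
  Change      0.0227     0.0227    0.04539   -0.06809
  Equil        0.825     0.3725     0.9821      1.523
  solve Keq expr → x = -0.0227; check Q = 11.91
Then remove 0.09698 M of X.
Step 3:
                   C          X          D          L
  Initial      0.825     0.2755     0.9821      1.523
  Change     0.02048    0.02048    0.04097   -0.06145
  Equil       0.8455      0.296      1.023      1.461
  solve Keq expr → x = -0.02048; check Q = 11.91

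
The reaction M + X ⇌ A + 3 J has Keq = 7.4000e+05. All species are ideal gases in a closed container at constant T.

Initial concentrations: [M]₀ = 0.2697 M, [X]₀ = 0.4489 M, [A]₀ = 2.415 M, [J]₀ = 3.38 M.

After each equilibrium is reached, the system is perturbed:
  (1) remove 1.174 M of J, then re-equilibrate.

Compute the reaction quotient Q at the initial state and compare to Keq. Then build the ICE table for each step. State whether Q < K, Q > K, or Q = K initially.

Q₀ = 770.3 vs Keq = 7.4000e+05 ⇒ Q<K, forward
Step 1:
                   M          X          A          J
  Initial     0.2697     0.4489      2.415       3.38
  Change     -0.2682    -0.2682     0.2682     0.8047
  Equil     0.001471     0.1807      2.683      4.185
  solve Keq expr → x = 0.2682; check Q = 7.4000e+05
Then remove 1.174 M of J.
Step 2:
                   M          X          A          J
  Initial   0.001471     0.1807      2.683      3.011
  Change  -9.1852e-04 -9.1852e-04 9.1852e-04   0.002756
  Equil   5.5219e-04     0.1798      2.684      3.013
  solve Keq expr → x = 9.1852e-04; check Q = 7.4000e+05

Q₀ = 770.3; Q < K (proceeds forward)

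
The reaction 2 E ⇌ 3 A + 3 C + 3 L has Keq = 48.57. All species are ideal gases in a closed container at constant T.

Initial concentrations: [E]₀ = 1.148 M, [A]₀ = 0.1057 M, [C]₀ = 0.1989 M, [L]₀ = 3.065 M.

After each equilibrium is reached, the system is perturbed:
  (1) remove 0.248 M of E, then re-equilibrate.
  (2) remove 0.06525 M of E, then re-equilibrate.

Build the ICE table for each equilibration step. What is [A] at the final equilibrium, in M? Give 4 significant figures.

Q₀ = 2.0302e-04 vs Keq = 48.57 ⇒ Q<K, forward
Step 1:
                    E           A           C           L
  Initial       1.148      0.1057      0.1989       3.065
  Change      -0.4739      0.7109      0.7109      0.7109
  Equil        0.6741      0.8166      0.9098       3.776
  solve Keq expr → x = 0.237; check Q = 48.57
Then remove 0.248 M of E.
Step 2:
                    E           A           C           L
  Initial      0.4261      0.8166      0.9098       3.776
  Change      0.05521    -0.08282    -0.08282    -0.08282
  Equil        0.4813      0.7337      0.8269       3.693
  solve Keq expr → x = -0.02761; check Q = 48.57
Then remove 0.06525 M of E.
Step 3:
                    E           A           C           L
  Initial      0.4161      0.7337      0.8269       3.693
  Change      0.01646    -0.02469    -0.02469    -0.02469
  Equil        0.4325      0.7091      0.8023       3.668
  solve Keq expr → x = -0.008231; check Q = 48.57

[A]_eq = 0.7091 M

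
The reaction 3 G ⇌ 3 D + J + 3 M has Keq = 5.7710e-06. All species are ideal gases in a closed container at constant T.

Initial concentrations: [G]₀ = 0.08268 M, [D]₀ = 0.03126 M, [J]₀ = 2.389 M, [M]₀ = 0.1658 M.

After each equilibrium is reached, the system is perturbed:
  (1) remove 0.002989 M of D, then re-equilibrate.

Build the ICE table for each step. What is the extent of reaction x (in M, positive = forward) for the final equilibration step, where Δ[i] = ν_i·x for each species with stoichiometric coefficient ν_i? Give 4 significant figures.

x = 8.6038e-04 M

Q₀ = 5.8848e-04 vs Keq = 5.7710e-06 ⇒ Q>K, reverse
Step 1:
                    G           D           J           M
  init        0.08268     0.03126       2.389      0.1658
  Δ           0.02155    -0.02155   -0.007185    -0.02155
  eq           0.1042    0.009706       2.382      0.1442
  solve Keq expr → x = -0.007185; check Q = 5.7710e-06
Then remove 0.002989 M of D.
Step 2:
                    G           D           J           M
  init         0.1042    0.006717       2.382      0.1442
  Δ         -0.002581    0.002581  8.6038e-04    0.002581
  eq           0.1017    0.009298       2.383      0.1468
  solve Keq expr → x = 8.6038e-04; check Q = 5.7710e-06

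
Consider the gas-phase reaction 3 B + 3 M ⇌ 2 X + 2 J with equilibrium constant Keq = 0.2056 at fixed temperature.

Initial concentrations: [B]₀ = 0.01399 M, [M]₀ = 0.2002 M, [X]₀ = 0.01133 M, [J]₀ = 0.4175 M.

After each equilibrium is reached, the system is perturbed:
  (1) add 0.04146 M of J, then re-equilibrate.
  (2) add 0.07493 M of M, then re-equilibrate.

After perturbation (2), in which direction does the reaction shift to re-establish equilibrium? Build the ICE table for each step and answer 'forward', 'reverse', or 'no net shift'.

Direction: forward

Q₀ = 1018 vs Keq = 0.2056 ⇒ Q>K, reverse
Step 1:
                  B         M         X         J
  init      0.01399    0.2002   0.01133    0.4175
  Δ         0.01612   0.01612  -0.01074  -0.01074
  eq        0.03011    0.2163 5.8586e-04    0.4068
  solve Keq expr → x = -0.005372; check Q = 0.2056
Then add 0.04146 M of J.
Step 2:
                  B         M         X         J
  init      0.03011    0.2163 5.8586e-04    0.4482
  Δ       7.7676e-05 7.7676e-05 -5.1784e-05 -5.1784e-05
  eq        0.03018    0.2164 5.3408e-04    0.4482
  solve Keq expr → x = -2.5892e-05; check Q = 0.2056
Then add 0.07493 M of M.
Step 3:
                  B         M         X         J
  init      0.03018    0.2913 5.3408e-04    0.4482
  Δ       -4.2078e-04 -4.2078e-04 2.8052e-04 2.8052e-04
  eq        0.02976    0.2909 8.1460e-04    0.4484
  solve Keq expr → x = 1.4026e-04; check Q = 0.2056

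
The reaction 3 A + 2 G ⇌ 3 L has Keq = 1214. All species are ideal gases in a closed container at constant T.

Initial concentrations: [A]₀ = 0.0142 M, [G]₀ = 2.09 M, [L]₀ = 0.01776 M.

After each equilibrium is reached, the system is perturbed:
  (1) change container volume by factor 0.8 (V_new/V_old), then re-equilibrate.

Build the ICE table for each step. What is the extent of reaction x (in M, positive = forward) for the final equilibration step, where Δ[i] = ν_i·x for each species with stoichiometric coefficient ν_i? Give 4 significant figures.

x = 9.5328e-05 M

Q₀ = 0.4479 vs Keq = 1214 ⇒ Q<K, forward
Step 1:
                  A         G         L
  init       0.0142      2.09   0.01776
  Δ        -0.01246 -0.008308   0.01246
  eq       0.001738     2.082   0.03022
  solve Keq expr → x = 0.004154; check Q = 1214
Then change container volume by factor 0.8 (V_new/V_old).
Step 2:
                  A         G         L
  init     0.002172     2.602   0.03778
  Δ       -2.8598e-04 -1.9066e-04 2.8598e-04
  eq       0.001886     2.602   0.03806
  solve Keq expr → x = 9.5328e-05; check Q = 1214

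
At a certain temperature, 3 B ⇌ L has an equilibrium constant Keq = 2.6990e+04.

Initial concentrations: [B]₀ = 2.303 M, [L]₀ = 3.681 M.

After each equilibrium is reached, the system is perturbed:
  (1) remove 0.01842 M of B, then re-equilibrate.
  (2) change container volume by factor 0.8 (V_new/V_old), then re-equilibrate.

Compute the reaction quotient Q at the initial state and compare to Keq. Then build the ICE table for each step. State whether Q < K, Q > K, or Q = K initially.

Q₀ = 0.3014; Q < K (proceeds forward)

Q₀ = 0.3014 vs Keq = 2.6990e+04 ⇒ Q<K, forward
Step 1:
                   B          L
  init         2.303      3.681
  Δ           -2.248     0.7494
  eq         0.05475       4.43
  solve Keq expr → x = 0.7494; check Q = 2.6990e+04
Then remove 0.01842 M of B.
Step 2:
                   B          L
  init       0.03633       4.43
  Δ          0.01839  -0.006132
  eq         0.05473      4.424
  solve Keq expr → x = -0.006132; check Q = 2.6990e+04
Then change container volume by factor 0.8 (V_new/V_old).
Step 3:
                   B          L
  init       0.06841       5.53
  Δ        -0.009445   0.003148
  eq         0.05897      5.534
  solve Keq expr → x = 0.003148; check Q = 2.6990e+04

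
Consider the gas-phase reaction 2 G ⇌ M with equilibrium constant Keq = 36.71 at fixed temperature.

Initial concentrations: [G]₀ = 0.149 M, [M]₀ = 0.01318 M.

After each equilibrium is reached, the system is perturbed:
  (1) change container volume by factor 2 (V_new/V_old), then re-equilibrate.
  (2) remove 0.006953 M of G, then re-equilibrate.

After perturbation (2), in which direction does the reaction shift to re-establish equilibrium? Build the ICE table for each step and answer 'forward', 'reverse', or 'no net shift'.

Direction: reverse

Q₀ = 0.5937 vs Keq = 36.71 ⇒ Q<K, forward
Step 1:
                    G           M
  Initial       0.149     0.01318
  Change      -0.1065     0.05323
  Equil       0.04253     0.06641
  solve Keq expr → x = 0.05323; check Q = 36.71
Then change container volume by factor 2 (V_new/V_old).
Step 2:
                    G           M
  Initial     0.02127     0.03321
  Change     0.007145   -0.003573
  Equil       0.02841     0.02963
  solve Keq expr → x = -0.003573; check Q = 36.71
Then remove 0.006953 M of G.
Step 3:
                    G           M
  Initial     0.02146     0.02963
  Change     0.005582   -0.002791
  Equil       0.02704     0.02684
  solve Keq expr → x = -0.002791; check Q = 36.71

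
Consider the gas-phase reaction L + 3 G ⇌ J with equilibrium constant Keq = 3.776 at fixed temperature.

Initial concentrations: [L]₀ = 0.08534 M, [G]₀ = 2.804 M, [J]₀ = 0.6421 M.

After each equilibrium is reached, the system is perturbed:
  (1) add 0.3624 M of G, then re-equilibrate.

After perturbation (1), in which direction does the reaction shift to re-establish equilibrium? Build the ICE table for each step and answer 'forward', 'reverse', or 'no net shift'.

Direction: forward

Q₀ = 0.3413 vs Keq = 3.776 ⇒ Q<K, forward
Step 1:
                    L           G           J
  init        0.08534       2.804      0.6421
  Δ          -0.07431     -0.2229     0.07431
  eq          0.01103       2.581      0.7164
  solve Keq expr → x = 0.07431; check Q = 3.776
Then add 0.3624 M of G.
Step 2:
                    L           G           J
  init        0.01103       2.943      0.7164
  Δ         -0.003478    -0.01043    0.003478
  eq         0.007556       2.933      0.7199
  solve Keq expr → x = 0.003478; check Q = 3.776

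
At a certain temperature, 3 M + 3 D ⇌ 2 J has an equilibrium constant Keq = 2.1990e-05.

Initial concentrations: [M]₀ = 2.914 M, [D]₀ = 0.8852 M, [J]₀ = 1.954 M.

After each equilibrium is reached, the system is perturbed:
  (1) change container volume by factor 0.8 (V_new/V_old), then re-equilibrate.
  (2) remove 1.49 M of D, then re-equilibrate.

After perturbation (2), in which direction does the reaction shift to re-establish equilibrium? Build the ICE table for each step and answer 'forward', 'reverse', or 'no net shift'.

Q₀ = 0.2225 vs Keq = 2.1990e-05 ⇒ Q>K, reverse
Step 1:
                  M         D         J
  init        2.914    0.8852     1.954
  Δ           2.413     2.413    -1.609
  eq          5.327     3.298    0.3453
  solve Keq expr → x = -0.8043; check Q = 2.1990e-05
Then change container volume by factor 0.8 (V_new/V_old).
Step 2:
                  M         D         J
  init        6.659     4.123    0.4317
  Δ          -0.232    -0.232    0.1547
  eq          6.427     3.891    0.5863
  solve Keq expr → x = 0.07733; check Q = 2.1990e-05
Then remove 1.49 M of D.
Step 3:
                  M         D         J
  init        6.427     2.401    0.5863
  Δ          0.3244    0.3244   -0.2163
  eq          6.751     2.725    0.3701
  solve Keq expr → x = -0.1081; check Q = 2.1990e-05

Direction: reverse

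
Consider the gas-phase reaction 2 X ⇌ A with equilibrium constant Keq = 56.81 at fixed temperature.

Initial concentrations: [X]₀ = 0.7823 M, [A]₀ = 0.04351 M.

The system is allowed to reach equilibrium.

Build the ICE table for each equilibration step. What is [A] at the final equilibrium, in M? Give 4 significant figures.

Q₀ = 0.0711 vs Keq = 56.81 ⇒ Q<K, forward
Step 1:
                  X         A
  init       0.7823   0.04351
  Δ         -0.6991    0.3496
  eq        0.08318    0.3931
  solve Keq expr → x = 0.3496; check Q = 56.81

[A]_eq = 0.3931 M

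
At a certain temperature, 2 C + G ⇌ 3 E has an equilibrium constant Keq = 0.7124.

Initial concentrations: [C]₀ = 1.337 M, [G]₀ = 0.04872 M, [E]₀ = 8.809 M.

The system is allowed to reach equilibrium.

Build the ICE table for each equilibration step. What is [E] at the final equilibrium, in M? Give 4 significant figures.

[E]_eq = 3.253 M

Q₀ = 7849 vs Keq = 0.7124 ⇒ Q>K, reverse
Step 1:
                   C          G          E
  init         1.337    0.04872      8.809
  Δ            3.704      1.852     -5.556
  eq           5.041      1.901      3.253
  solve Keq expr → x = -1.852; check Q = 0.7124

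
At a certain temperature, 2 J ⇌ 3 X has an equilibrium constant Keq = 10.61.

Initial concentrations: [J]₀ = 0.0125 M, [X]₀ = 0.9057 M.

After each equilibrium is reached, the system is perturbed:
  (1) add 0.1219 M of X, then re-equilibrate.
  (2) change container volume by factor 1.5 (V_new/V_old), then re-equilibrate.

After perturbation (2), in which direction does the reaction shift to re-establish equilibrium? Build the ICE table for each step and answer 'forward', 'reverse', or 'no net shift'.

Direction: forward

Q₀ = 4755 vs Keq = 10.61 ⇒ Q>K, reverse
Step 1:
                    J           X
  Initial      0.0125      0.9057
  Change       0.1563     -0.2345
  Equil        0.1688      0.6712
  solve Keq expr → x = -0.07816; check Q = 10.61
Then add 0.1219 M of X.
Step 2:
                    J           X
  Initial      0.1688      0.7931
  Change      0.02989    -0.04484
  Equil        0.1987      0.7483
  solve Keq expr → x = -0.01495; check Q = 10.61
Then change container volume by factor 1.5 (V_new/V_old).
Step 3:
                    J           X
  Initial      0.1325      0.4989
  Change     -0.01627     0.02441
  Equil        0.1162      0.5233
  solve Keq expr → x = 0.008137; check Q = 10.61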